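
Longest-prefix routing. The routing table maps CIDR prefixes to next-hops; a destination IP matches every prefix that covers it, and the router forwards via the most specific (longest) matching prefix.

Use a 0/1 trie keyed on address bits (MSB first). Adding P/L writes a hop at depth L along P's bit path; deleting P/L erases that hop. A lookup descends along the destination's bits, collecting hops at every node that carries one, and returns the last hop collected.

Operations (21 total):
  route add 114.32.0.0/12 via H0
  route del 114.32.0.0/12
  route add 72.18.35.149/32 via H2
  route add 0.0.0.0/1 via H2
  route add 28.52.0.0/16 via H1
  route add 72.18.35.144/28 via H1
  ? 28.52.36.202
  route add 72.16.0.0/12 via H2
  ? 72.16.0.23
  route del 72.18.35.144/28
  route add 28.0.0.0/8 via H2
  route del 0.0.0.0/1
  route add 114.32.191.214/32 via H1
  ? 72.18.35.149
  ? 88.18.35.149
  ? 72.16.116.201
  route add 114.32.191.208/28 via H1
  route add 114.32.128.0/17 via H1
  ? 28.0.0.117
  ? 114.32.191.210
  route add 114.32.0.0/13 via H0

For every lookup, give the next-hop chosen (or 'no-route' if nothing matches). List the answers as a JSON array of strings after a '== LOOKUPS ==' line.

Process each operation:
  add 114.32.0.0/12 -> H0 at depth 12
  del 114.32.0.0/12 (clear depth 12)
  add 72.18.35.149/32 -> H2 at depth 32
  add 0.0.0.0/1 -> H2 at depth 1
  add 28.52.0.0/16 -> H1 at depth 16
  add 72.18.35.144/28 -> H1 at depth 28
  Q 28.52.36.202: descend 0001110000110100 ; hops seen [H2,H1] ; pick H1
  add 72.16.0.0/12 -> H2 at depth 12
  Q 72.16.0.23: descend 01001000000100 ; hops seen [H2,H2] ; pick H2
  del 72.18.35.144/28 (clear depth 28)
  add 28.0.0.0/8 -> H2 at depth 8
  del 0.0.0.0/1 (clear depth 1)
  add 114.32.191.214/32 -> H1 at depth 32
  Q 72.18.35.149: descend 01001000000100100010001110010101 ; hops seen [H2,H2] ; pick H2
  Q 88.18.35.149: descend 010 ; hops seen [∅] ; pick no-route
  Q 72.16.116.201: descend 01001000000100 ; hops seen [H2] ; pick H2
  add 114.32.191.208/28 -> H1 at depth 28
  add 114.32.128.0/17 -> H1 at depth 17
  Q 28.0.0.117: descend 0001110000 ; hops seen [H2] ; pick H2
  Q 114.32.191.210: descend 01110010001000001011111111010 ; hops seen [H1,H1] ; pick H1
  add 114.32.0.0/13 -> H0 at depth 13

== LOOKUPS ==
["H1","H2","H2","no-route","H2","H2","H1"]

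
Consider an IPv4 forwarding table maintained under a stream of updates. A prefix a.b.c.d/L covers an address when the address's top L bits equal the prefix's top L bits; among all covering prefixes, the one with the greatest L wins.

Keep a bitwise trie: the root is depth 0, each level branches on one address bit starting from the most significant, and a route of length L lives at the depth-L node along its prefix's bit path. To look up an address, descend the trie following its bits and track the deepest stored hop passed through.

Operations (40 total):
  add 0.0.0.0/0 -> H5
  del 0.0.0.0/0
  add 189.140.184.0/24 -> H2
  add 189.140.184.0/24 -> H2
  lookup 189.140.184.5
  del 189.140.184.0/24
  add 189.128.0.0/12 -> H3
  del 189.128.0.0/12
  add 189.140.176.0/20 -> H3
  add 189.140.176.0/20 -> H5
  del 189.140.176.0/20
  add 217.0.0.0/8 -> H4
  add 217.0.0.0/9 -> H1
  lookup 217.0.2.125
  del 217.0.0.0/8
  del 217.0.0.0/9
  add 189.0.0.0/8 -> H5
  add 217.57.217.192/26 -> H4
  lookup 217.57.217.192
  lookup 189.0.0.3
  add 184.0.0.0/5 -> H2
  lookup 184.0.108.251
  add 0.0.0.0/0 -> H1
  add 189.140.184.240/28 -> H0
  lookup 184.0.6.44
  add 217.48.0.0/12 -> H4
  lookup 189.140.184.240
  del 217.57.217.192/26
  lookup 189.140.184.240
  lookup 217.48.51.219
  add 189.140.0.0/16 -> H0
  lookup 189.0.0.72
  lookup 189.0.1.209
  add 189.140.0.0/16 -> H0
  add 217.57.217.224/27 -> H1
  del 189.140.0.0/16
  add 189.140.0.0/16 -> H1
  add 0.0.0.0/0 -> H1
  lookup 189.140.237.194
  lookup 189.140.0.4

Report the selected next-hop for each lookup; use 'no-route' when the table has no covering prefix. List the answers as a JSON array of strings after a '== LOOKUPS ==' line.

Trace:
  + 0.0.0.0/0 (H5) depth=0
  - 0.0.0.0/0 clear@0
  + 189.140.184.0/24 (H2) depth=24
  + 189.140.184.0/24 (H2) depth=24
  Q 189.140.184.5: descend 101111011000110010111000 ; hops seen [H2] ; pick H2
  - 189.140.184.0/24 clear@24
  + 189.128.0.0/12 (H3) depth=12
  - 189.128.0.0/12 clear@12
  + 189.140.176.0/20 (H3) depth=20
  + 189.140.176.0/20 (H5) depth=20
  - 189.140.176.0/20 clear@20
  + 217.0.0.0/8 (H4) depth=8
  + 217.0.0.0/9 (H1) depth=9
  Q 217.0.2.125: descend 110110010 ; hops seen [H4,H1] ; pick H1
  - 217.0.0.0/8 clear@8
  - 217.0.0.0/9 clear@9
  + 189.0.0.0/8 (H5) depth=8
  + 217.57.217.192/26 (H4) depth=26
  Q 217.57.217.192: descend 11011001001110011101100111 ; hops seen [H4] ; pick H4
  Q 189.0.0.3: descend 10111101 ; hops seen [H5] ; pick H5
  + 184.0.0.0/5 (H2) depth=5
  Q 184.0.108.251: descend 10111 ; hops seen [H2] ; pick H2
  + 0.0.0.0/0 (H1) depth=0
  + 189.140.184.240/28 (H0) depth=28
  Q 184.0.6.44: descend 10111 ; hops seen [H1,H2] ; pick H2
  + 217.48.0.0/12 (H4) depth=12
  Q 189.140.184.240: descend 1011110110001100101110001111 ; hops seen [H1,H2,H5,H0] ; pick H0
  - 217.57.217.192/26 clear@26
  Q 189.140.184.240: descend 1011110110001100101110001111 ; hops seen [H1,H2,H5,H0] ; pick H0
  Q 217.48.51.219: descend 110110010011 ; hops seen [H1,H4] ; pick H4
  + 189.140.0.0/16 (H0) depth=16
  Q 189.0.0.72: descend 10111101 ; hops seen [H1,H2,H5] ; pick H5
  Q 189.0.1.209: descend 10111101 ; hops seen [H1,H2,H5] ; pick H5
  + 189.140.0.0/16 (H0) depth=16
  + 217.57.217.224/27 (H1) depth=27
  - 189.140.0.0/16 clear@16
  + 189.140.0.0/16 (H1) depth=16
  + 0.0.0.0/0 (H1) depth=0
  Q 189.140.237.194: descend 10111101100011001 ; hops seen [H1,H2,H5,H1] ; pick H1
  Q 189.140.0.4: descend 1011110110001100 ; hops seen [H1,H2,H5,H1] ; pick H1

== LOOKUPS ==
["H2","H1","H4","H5","H2","H2","H0","H0","H4","H5","H5","H1","H1"]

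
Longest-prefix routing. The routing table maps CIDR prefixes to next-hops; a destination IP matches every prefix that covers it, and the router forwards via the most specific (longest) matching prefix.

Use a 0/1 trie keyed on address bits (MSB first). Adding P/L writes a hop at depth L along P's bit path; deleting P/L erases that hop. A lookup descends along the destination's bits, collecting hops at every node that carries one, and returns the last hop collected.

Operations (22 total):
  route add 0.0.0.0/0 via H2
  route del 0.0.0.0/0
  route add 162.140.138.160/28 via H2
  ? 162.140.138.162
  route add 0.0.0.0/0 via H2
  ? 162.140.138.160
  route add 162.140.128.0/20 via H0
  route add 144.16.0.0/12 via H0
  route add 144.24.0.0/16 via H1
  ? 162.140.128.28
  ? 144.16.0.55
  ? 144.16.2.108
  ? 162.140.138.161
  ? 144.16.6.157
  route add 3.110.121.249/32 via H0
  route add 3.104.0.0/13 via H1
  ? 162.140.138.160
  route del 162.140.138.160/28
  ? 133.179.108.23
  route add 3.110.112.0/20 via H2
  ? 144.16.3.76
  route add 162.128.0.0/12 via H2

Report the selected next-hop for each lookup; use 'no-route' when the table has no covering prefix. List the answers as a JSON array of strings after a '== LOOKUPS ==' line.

Process each operation:
  add 0.0.0.0/0 -> H2 at depth 0
  del 0.0.0.0/0 (clear depth 0)
  add 162.140.138.160/28 -> H2 at depth 28
  ? 162.140.138.162  path d0:-→d1:-→d2:-→d3:-→d4:-→d5:-→d6:-→d7:-→d8:-→d9:-→d10:-→d11:-→d12:-→d13:-→d14:-→d15:-→d16:-→d17:-→d18:-→d19:-→d20:-→d21:-→d22:-→d23:-→d24:-→d25:-→d26:-→d27:-→d28:H2  best=H2
  add 0.0.0.0/0 -> H2 at depth 0
  ? 162.140.138.160  path d0:H2→d1:-→d2:-→d3:-→d4:-→d5:-→d6:-→d7:-→d8:-→d9:-→d10:-→d11:-→d12:-→d13:-→d14:-→d15:-→d16:-→d17:-→d18:-→d19:-→d20:-→d21:-→d22:-→d23:-→d24:-→d25:-→d26:-→d27:-→d28:H2  best=H2
  add 162.140.128.0/20 -> H0 at depth 20
  add 144.16.0.0/12 -> H0 at depth 12
  add 144.24.0.0/16 -> H1 at depth 16
  ? 162.140.128.28  path d0:H2→d1:-→d2:-→d3:-→d4:-→d5:-→d6:-→d7:-→d8:-→d9:-→d10:-→d11:-→d12:-→d13:-→d14:-→d15:-→d16:-→d17:-→d18:-→d19:-→d20:H0  best=H0
  ? 144.16.0.55  path d0:H2→d1:-→d2:-→d3:-→d4:-→d5:-→d6:-→d7:-→d8:-→d9:-→d10:-→d11:-→d12:H0  best=H0
  ? 144.16.2.108  path d0:H2→d1:-→d2:-→d3:-→d4:-→d5:-→d6:-→d7:-→d8:-→d9:-→d10:-→d11:-→d12:H0  best=H0
  ? 162.140.138.161  path d0:H2→d1:-→d2:-→d3:-→d4:-→d5:-→d6:-→d7:-→d8:-→d9:-→d10:-→d11:-→d12:-→d13:-→d14:-→d15:-→d16:-→d17:-→d18:-→d19:-→d20:H0→d21:-→d22:-→d23:-→d24:-→d25:-→d26:-→d27:-→d28:H2  best=H2
  ? 144.16.6.157  path d0:H2→d1:-→d2:-→d3:-→d4:-→d5:-→d6:-→d7:-→d8:-→d9:-→d10:-→d11:-→d12:H0  best=H0
  add 3.110.121.249/32 -> H0 at depth 32
  add 3.104.0.0/13 -> H1 at depth 13
  ? 162.140.138.160  path d0:H2→d1:-→d2:-→d3:-→d4:-→d5:-→d6:-→d7:-→d8:-→d9:-→d10:-→d11:-→d12:-→d13:-→d14:-→d15:-→d16:-→d17:-→d18:-→d19:-→d20:H0→d21:-→d22:-→d23:-→d24:-→d25:-→d26:-→d27:-→d28:H2  best=H2
  del 162.140.138.160/28 (clear depth 28)
  ? 133.179.108.23  path d0:H2→d1:-→d2:-→d3:-  best=H2
  add 3.110.112.0/20 -> H2 at depth 20
  ? 144.16.3.76  path d0:H2→d1:-→d2:-→d3:-→d4:-→d5:-→d6:-→d7:-→d8:-→d9:-→d10:-→d11:-→d12:H0  best=H0
  add 162.128.0.0/12 -> H2 at depth 12

== LOOKUPS ==
["H2","H2","H0","H0","H0","H2","H0","H2","H2","H0"]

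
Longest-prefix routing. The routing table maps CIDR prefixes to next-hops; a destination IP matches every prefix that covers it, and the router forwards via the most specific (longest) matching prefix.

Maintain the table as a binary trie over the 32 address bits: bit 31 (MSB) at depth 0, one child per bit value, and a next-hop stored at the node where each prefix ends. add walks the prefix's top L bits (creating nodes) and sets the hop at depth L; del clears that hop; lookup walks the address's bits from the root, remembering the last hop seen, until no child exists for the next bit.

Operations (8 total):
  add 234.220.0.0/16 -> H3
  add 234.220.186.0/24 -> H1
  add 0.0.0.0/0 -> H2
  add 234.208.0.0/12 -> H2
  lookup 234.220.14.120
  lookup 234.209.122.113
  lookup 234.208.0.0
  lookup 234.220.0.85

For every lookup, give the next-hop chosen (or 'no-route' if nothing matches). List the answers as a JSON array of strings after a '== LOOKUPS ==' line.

Process each operation:
  add 234.220.0.0/16 -> H3 at depth 16
  add 234.220.186.0/24 -> H1 at depth 24
  add 0.0.0.0/0 -> H2 at depth 0
  add 234.208.0.0/12 -> H2 at depth 12
  Q 234.220.14.120: descend 1110101011011100 ; hops seen [H2,H2,H3] ; pick H3
  Q 234.209.122.113: descend 111010101101 ; hops seen [H2,H2] ; pick H2
  Q 234.208.0.0: descend 111010101101 ; hops seen [H2,H2] ; pick H2
  Q 234.220.0.85: descend 1110101011011100 ; hops seen [H2,H2,H3] ; pick H3

== LOOKUPS ==
["H3","H2","H2","H3"]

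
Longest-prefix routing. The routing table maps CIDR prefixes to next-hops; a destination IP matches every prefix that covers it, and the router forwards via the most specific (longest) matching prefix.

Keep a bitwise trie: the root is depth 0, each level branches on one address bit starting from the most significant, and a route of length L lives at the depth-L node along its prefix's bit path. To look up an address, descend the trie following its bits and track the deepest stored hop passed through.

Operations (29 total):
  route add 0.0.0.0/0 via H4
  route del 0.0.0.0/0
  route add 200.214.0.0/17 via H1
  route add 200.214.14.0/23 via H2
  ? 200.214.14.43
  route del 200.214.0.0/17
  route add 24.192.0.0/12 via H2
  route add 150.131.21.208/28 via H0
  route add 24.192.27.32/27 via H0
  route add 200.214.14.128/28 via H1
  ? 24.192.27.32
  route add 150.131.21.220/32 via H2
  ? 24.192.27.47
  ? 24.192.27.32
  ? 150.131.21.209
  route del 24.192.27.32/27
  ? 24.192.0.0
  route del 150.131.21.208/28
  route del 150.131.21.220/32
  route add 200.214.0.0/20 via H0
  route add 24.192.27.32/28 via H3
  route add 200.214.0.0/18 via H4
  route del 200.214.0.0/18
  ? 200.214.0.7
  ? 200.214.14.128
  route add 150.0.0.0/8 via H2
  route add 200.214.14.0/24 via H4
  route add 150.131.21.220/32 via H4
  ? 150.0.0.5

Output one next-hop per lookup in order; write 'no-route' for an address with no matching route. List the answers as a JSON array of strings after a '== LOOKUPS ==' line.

Process each operation:
  add 0.0.0.0/0 -> H4 at depth 0
  del 0.0.0.0/0 (clear depth 0)
  add 200.214.0.0/17 -> H1 at depth 17
  add 200.214.14.0/23 -> H2 at depth 23
  Q 200.214.14.43: descend 11001000110101100000111 ; hops seen [H1,H2] ; pick H2
  del 200.214.0.0/17 (clear depth 17)
  add 24.192.0.0/12 -> H2 at depth 12
  add 150.131.21.208/28 -> H0 at depth 28
  add 24.192.27.32/27 -> H0 at depth 27
  add 200.214.14.128/28 -> H1 at depth 28
  Q 24.192.27.32: descend 000110001100000000011011001 ; hops seen [H2,H0] ; pick H0
  add 150.131.21.220/32 -> H2 at depth 32
  Q 24.192.27.47: descend 000110001100000000011011001 ; hops seen [H2,H0] ; pick H0
  Q 24.192.27.32: descend 000110001100000000011011001 ; hops seen [H2,H0] ; pick H0
  Q 150.131.21.209: descend 1001011010000011000101011101 ; hops seen [H0] ; pick H0
  del 24.192.27.32/27 (clear depth 27)
  Q 24.192.0.0: descend 0001100011000000000 ; hops seen [H2] ; pick H2
  del 150.131.21.208/28 (clear depth 28)
  del 150.131.21.220/32 (clear depth 32)
  add 200.214.0.0/20 -> H0 at depth 20
  add 24.192.27.32/28 -> H3 at depth 28
  add 200.214.0.0/18 -> H4 at depth 18
  del 200.214.0.0/18 (clear depth 18)
  Q 200.214.0.7: descend 11001000110101100000 ; hops seen [H0] ; pick H0
  Q 200.214.14.128: descend 1100100011010110000011101000 ; hops seen [H0,H2,H1] ; pick H1
  add 150.0.0.0/8 -> H2 at depth 8
  add 200.214.14.0/24 -> H4 at depth 24
  add 150.131.21.220/32 -> H4 at depth 32
  Q 150.0.0.5: descend 10010110 ; hops seen [H2] ; pick H2

== LOOKUPS ==
["H2","H0","H0","H0","H0","H2","H0","H1","H2"]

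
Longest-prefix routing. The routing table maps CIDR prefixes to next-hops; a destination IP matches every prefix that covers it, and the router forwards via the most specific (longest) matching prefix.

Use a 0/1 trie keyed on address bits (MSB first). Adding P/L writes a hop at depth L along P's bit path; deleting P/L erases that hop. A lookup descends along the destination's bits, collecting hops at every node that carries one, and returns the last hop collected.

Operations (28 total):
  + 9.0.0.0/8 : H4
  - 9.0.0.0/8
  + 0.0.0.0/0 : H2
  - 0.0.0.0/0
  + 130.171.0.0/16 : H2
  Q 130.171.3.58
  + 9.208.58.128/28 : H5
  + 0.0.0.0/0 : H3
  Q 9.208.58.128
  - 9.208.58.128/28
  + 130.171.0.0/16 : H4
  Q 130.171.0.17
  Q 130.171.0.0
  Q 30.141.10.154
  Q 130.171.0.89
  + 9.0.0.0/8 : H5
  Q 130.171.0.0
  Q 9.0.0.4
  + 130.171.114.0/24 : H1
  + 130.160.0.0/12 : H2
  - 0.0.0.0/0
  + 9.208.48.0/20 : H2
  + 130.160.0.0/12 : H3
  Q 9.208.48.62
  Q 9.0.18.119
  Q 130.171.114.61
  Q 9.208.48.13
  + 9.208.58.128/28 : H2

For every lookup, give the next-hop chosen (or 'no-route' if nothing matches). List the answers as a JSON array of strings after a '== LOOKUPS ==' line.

Trace:
  + 9.0.0.0/8 (H4) depth=8
  - 9.0.0.0/8 clear@8
  + 0.0.0.0/0 (H2) depth=0
  - 0.0.0.0/0 clear@0
  + 130.171.0.0/16 (H2) depth=16
  Q 130.171.3.58: descend 1000001010101011 ; hops seen [H2] ; pick H2
  + 9.208.58.128/28 (H5) depth=28
  + 0.0.0.0/0 (H3) depth=0
  Q 9.208.58.128: descend 0000100111010000001110101000 ; hops seen [H3,H5] ; pick H5
  - 9.208.58.128/28 clear@28
  + 130.171.0.0/16 (H4) depth=16
  Q 130.171.0.17: descend 1000001010101011 ; hops seen [H3,H4] ; pick H4
  Q 130.171.0.0: descend 1000001010101011 ; hops seen [H3,H4] ; pick H4
  Q 30.141.10.154: descend 000 ; hops seen [H3] ; pick H3
  Q 130.171.0.89: descend 1000001010101011 ; hops seen [H3,H4] ; pick H4
  + 9.0.0.0/8 (H5) depth=8
  Q 130.171.0.0: descend 1000001010101011 ; hops seen [H3,H4] ; pick H4
  Q 9.0.0.4: descend 00001001 ; hops seen [H3,H5] ; pick H5
  + 130.171.114.0/24 (H1) depth=24
  + 130.160.0.0/12 (H2) depth=12
  - 0.0.0.0/0 clear@0
  + 9.208.48.0/20 (H2) depth=20
  + 130.160.0.0/12 (H3) depth=12
  Q 9.208.48.62: descend 00001001110100000011 ; hops seen [H5,H2] ; pick H2
  Q 9.0.18.119: descend 00001001 ; hops seen [H5] ; pick H5
  Q 130.171.114.61: descend 100000101010101101110010 ; hops seen [H3,H4,H1] ; pick H1
  Q 9.208.48.13: descend 00001001110100000011 ; hops seen [H5,H2] ; pick H2
  + 9.208.58.128/28 (H2) depth=28

== LOOKUPS ==
["H2","H5","H4","H4","H3","H4","H4","H5","H2","H5","H1","H2"]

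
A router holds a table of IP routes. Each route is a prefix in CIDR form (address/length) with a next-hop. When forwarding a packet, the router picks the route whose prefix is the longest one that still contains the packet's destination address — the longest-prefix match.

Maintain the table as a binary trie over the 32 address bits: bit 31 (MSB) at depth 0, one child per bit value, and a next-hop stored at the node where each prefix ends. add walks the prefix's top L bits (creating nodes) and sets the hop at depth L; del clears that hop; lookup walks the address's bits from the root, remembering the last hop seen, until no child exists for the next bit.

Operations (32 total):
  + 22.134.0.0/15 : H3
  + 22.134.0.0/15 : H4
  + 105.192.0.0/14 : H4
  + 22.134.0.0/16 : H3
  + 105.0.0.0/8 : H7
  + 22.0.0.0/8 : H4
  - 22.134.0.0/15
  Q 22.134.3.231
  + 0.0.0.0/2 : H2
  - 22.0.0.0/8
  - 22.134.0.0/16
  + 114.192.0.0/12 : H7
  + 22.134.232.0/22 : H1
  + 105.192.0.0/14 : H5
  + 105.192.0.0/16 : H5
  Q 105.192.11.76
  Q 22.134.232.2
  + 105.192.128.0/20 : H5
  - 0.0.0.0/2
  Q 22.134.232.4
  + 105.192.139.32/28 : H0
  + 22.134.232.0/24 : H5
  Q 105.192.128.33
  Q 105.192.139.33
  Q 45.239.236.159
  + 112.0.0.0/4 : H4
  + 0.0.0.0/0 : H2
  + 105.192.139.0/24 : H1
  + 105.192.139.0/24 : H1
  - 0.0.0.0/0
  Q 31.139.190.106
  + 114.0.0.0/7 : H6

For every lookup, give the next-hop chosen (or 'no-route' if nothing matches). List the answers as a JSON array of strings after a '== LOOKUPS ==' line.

Apply in order:
  + 22.134.0.0/15 (H3) depth=15
  + 22.134.0.0/15 (H4) depth=15
  + 105.192.0.0/14 (H4) depth=14
  + 22.134.0.0/16 (H3) depth=16
  + 105.0.0.0/8 (H7) depth=8
  + 22.0.0.0/8 (H4) depth=8
  - 22.134.0.0/15 clear@15
  lookup 22.134.3.231: bits 0001011010000110 walk d0:-→d1:-→d2:-→d3:-→d4:-→d5:-→d6:-→d7:-→d8:H4→d9:-→d10:-→d11:-→d12:-→d13:-→d14:-→d15:-→d16:H3 -> H3
  + 0.0.0.0/2 (H2) depth=2
  - 22.0.0.0/8 clear@8
  - 22.134.0.0/16 clear@16
  + 114.192.0.0/12 (H7) depth=12
  + 22.134.232.0/22 (H1) depth=22
  + 105.192.0.0/14 (H5) depth=14
  + 105.192.0.0/16 (H5) depth=16
  lookup 105.192.11.76: bits 0110100111000000 walk d0:-→d1:-→d2:-→d3:-→d4:-→d5:-→d6:-→d7:-→d8:H7→d9:-→d10:-→d11:-→d12:-→d13:-→d14:H5→d15:-→d16:H5 -> H5
  lookup 22.134.232.2: bits 0001011010000110111010 walk d0:-→d1:-→d2:H2→d3:-→d4:-→d5:-→d6:-→d7:-→d8:-→d9:-→d10:-→d11:-→d12:-→d13:-→d14:-→d15:-→d16:-→d17:-→d18:-→d19:-→d20:-→d21:-→d22:H1 -> H1
  + 105.192.128.0/20 (H5) depth=20
  - 0.0.0.0/2 clear@2
  lookup 22.134.232.4: bits 0001011010000110111010 walk d0:-→d1:-→d2:-→d3:-→d4:-→d5:-→d6:-→d7:-→d8:-→d9:-→d10:-→d11:-→d12:-→d13:-→d14:-→d15:-→d16:-→d17:-→d18:-→d19:-→d20:-→d21:-→d22:H1 -> H1
  + 105.192.139.32/28 (H0) depth=28
  + 22.134.232.0/24 (H5) depth=24
  lookup 105.192.128.33: bits 01101001110000001000 walk d0:-→d1:-→d2:-→d3:-→d4:-→d5:-→d6:-→d7:-→d8:H7→d9:-→d10:-→d11:-→d12:-→d13:-→d14:H5→d15:-→d16:H5→d17:-→d18:-→d19:-→d20:H5 -> H5
  lookup 105.192.139.33: bits 0110100111000000100010110010 walk d0:-→d1:-→d2:-→d3:-→d4:-→d5:-→d6:-→d7:-→d8:H7→d9:-→d10:-→d11:-→d12:-→d13:-→d14:H5→d15:-→d16:H5→d17:-→d18:-→d19:-→d20:H5→d21:-→d22:-→d23:-→d24:-→d25:-→d26:-→d27:-→d28:H0 -> H0
  lookup 45.239.236.159: bits 00 walk d0:-→d1:-→d2:- -> no-route
  + 112.0.0.0/4 (H4) depth=4
  + 0.0.0.0/0 (H2) depth=0
  + 105.192.139.0/24 (H1) depth=24
  + 105.192.139.0/24 (H1) depth=24
  - 0.0.0.0/0 clear@0
  lookup 31.139.190.106: bits 0001 walk d0:-→d1:-→d2:-→d3:-→d4:- -> no-route
  + 114.0.0.0/7 (H6) depth=7

== LOOKUPS ==
["H3","H5","H1","H1","H5","H0","no-route","no-route"]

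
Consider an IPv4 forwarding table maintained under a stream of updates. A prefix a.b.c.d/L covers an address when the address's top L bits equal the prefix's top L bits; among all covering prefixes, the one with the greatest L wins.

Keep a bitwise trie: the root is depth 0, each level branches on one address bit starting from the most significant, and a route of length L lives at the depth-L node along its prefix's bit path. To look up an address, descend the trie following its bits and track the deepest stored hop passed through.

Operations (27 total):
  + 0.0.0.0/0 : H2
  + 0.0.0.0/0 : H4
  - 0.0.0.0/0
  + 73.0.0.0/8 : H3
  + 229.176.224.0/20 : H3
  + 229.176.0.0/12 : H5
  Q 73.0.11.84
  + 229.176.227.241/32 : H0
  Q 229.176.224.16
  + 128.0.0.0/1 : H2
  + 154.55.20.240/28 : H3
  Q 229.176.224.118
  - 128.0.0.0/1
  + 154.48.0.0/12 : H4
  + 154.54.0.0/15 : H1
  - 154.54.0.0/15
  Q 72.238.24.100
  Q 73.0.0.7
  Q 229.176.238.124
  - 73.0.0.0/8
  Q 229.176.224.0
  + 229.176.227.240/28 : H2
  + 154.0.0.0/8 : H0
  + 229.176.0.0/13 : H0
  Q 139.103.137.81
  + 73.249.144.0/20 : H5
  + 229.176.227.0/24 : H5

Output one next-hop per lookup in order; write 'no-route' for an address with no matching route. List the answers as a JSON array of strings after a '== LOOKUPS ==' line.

Trace:
  add 0.0.0.0/0 -> H2 at depth 0
  add 0.0.0.0/0 -> H4 at depth 0
  - 0.0.0.0/0 clear@0
  add 73.0.0.0/8 -> H3 at depth 8
  add 229.176.224.0/20 -> H3 at depth 20
  add 229.176.0.0/12 -> H5 at depth 12
  ? 73.0.11.84  path d0:-→d1:-→d2:-→d3:-→d4:-→d5:-→d6:-→d7:-→d8:H3  best=H3
  add 229.176.227.241/32 -> H0 at depth 32
  ? 229.176.224.16  path d0:-→d1:-→d2:-→d3:-→d4:-→d5:-→d6:-→d7:-→d8:-→d9:-→d10:-→d11:-→d12:H5→d13:-→d14:-→d15:-→d16:-→d17:-→d18:-→d19:-→d20:H3→d21:-→d22:-  best=H3
  add 128.0.0.0/1 -> H2 at depth 1
  add 154.55.20.240/28 -> H3 at depth 28
  ? 229.176.224.118  path d0:-→d1:H2→d2:-→d3:-→d4:-→d5:-→d6:-→d7:-→d8:-→d9:-→d10:-→d11:-→d12:H5→d13:-→d14:-→d15:-→d16:-→d17:-→d18:-→d19:-→d20:H3→d21:-→d22:-  best=H3
  - 128.0.0.0/1 clear@1
  add 154.48.0.0/12 -> H4 at depth 12
  add 154.54.0.0/15 -> H1 at depth 15
  - 154.54.0.0/15 clear@15
  ? 72.238.24.100  path d0:-→d1:-→d2:-→d3:-→d4:-→d5:-→d6:-→d7:-  best=no-route
  ? 73.0.0.7  path d0:-→d1:-→d2:-→d3:-→d4:-→d5:-→d6:-→d7:-→d8:H3  best=H3
  ? 229.176.238.124  path d0:-→d1:-→d2:-→d3:-→d4:-→d5:-→d6:-→d7:-→d8:-→d9:-→d10:-→d11:-→d12:H5→d13:-→d14:-→d15:-→d16:-→d17:-→d18:-→d19:-→d20:H3  best=H3
  - 73.0.0.0/8 clear@8
  ? 229.176.224.0  path d0:-→d1:-→d2:-→d3:-→d4:-→d5:-→d6:-→d7:-→d8:-→d9:-→d10:-→d11:-→d12:H5→d13:-→d14:-→d15:-→d16:-→d17:-→d18:-→d19:-→d20:H3→d21:-→d22:-  best=H3
  add 229.176.227.240/28 -> H2 at depth 28
  add 154.0.0.0/8 -> H0 at depth 8
  add 229.176.0.0/13 -> H0 at depth 13
  ? 139.103.137.81  path d0:-→d1:-→d2:-→d3:-  best=no-route
  add 73.249.144.0/20 -> H5 at depth 20
  add 229.176.227.0/24 -> H5 at depth 24

== LOOKUPS ==
["H3","H3","H3","no-route","H3","H3","H3","no-route"]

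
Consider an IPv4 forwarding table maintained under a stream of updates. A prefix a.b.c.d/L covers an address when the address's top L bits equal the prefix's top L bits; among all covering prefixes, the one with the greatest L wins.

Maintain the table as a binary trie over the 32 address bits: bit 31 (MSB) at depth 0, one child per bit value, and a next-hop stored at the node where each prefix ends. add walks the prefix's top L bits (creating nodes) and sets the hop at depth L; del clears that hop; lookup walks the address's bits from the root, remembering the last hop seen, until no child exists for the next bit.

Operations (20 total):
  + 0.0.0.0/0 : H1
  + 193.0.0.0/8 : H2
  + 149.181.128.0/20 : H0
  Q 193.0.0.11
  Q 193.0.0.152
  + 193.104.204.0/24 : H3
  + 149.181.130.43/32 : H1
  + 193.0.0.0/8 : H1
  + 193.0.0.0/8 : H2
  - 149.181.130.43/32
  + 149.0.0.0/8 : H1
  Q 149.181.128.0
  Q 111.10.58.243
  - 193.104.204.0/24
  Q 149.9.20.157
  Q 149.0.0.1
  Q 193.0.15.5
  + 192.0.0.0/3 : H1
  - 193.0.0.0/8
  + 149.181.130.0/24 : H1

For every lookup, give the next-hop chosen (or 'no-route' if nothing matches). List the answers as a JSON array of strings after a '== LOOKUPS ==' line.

Trace:
  + 0.0.0.0/0 (H1) depth=0
  + 193.0.0.0/8 (H2) depth=8
  + 149.181.128.0/20 (H0) depth=20
  lookup 193.0.0.11: bits 11000001 walk d0:H1→d1:-→d2:-→d3:-→d4:-→d5:-→d6:-→d7:-→d8:H2 -> H2
  lookup 193.0.0.152: bits 11000001 walk d0:H1→d1:-→d2:-→d3:-→d4:-→d5:-→d6:-→d7:-→d8:H2 -> H2
  + 193.104.204.0/24 (H3) depth=24
  + 149.181.130.43/32 (H1) depth=32
  + 193.0.0.0/8 (H1) depth=8
  + 193.0.0.0/8 (H2) depth=8
  del 149.181.130.43/32 (clear depth 32)
  + 149.0.0.0/8 (H1) depth=8
  lookup 149.181.128.0: bits 1001010110110101100000 walk d0:H1→d1:-→d2:-→d3:-→d4:-→d5:-→d6:-→d7:-→d8:H1→d9:-→d10:-→d11:-→d12:-→d13:-→d14:-→d15:-→d16:-→d17:-→d18:-→d19:-→d20:H0→d21:-→d22:- -> H0
  lookup 111.10.58.243: bits ε walk d0:H1 -> H1
  del 193.104.204.0/24 (clear depth 24)
  lookup 149.9.20.157: bits 10010101 walk d0:H1→d1:-→d2:-→d3:-→d4:-→d5:-→d6:-→d7:-→d8:H1 -> H1
  lookup 149.0.0.1: bits 10010101 walk d0:H1→d1:-→d2:-→d3:-→d4:-→d5:-→d6:-→d7:-→d8:H1 -> H1
  lookup 193.0.15.5: bits 110000010 walk d0:H1→d1:-→d2:-→d3:-→d4:-→d5:-→d6:-→d7:-→d8:H2→d9:- -> H2
  + 192.0.0.0/3 (H1) depth=3
  del 193.0.0.0/8 (clear depth 8)
  + 149.181.130.0/24 (H1) depth=24

== LOOKUPS ==
["H2","H2","H0","H1","H1","H1","H2"]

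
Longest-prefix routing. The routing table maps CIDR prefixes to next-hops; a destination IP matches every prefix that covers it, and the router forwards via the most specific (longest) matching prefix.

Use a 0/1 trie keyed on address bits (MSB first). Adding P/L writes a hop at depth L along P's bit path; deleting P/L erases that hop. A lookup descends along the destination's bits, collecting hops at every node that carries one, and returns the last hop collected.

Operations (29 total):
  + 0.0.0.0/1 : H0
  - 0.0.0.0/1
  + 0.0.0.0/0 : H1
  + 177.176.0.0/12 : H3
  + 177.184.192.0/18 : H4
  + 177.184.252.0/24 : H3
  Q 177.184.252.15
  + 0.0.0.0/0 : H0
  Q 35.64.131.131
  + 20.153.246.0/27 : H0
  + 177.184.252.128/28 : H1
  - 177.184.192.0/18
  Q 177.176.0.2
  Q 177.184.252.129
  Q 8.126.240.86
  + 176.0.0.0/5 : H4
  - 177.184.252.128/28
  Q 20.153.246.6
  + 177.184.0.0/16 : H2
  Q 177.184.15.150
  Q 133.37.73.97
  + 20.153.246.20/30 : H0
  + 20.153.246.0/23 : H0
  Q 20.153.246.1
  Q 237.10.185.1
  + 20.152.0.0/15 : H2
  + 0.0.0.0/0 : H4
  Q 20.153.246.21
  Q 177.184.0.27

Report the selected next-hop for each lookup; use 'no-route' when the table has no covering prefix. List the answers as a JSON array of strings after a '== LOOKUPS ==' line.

Process each operation:
  + 0.0.0.0/1 (H0) depth=1
  - 0.0.0.0/1 clear@1
  + 0.0.0.0/0 (H1) depth=0
  + 177.176.0.0/12 (H3) depth=12
  + 177.184.192.0/18 (H4) depth=18
  + 177.184.252.0/24 (H3) depth=24
  lookup 177.184.252.15: bits 101100011011100011111100 walk d0:H1→d1:-→d2:-→d3:-→d4:-→d5:-→d6:-→d7:-→d8:-→d9:-→d10:-→d11:-→d12:H3→d13:-→d14:-→d15:-→d16:-→d17:-→d18:H4→d19:-→d20:-→d21:-→d22:-→d23:-→d24:H3 -> H3
  + 0.0.0.0/0 (H0) depth=0
  lookup 35.64.131.131: bits 0 walk d0:H0→d1:- -> H0
  + 20.153.246.0/27 (H0) depth=27
  + 177.184.252.128/28 (H1) depth=28
  - 177.184.192.0/18 clear@18
  lookup 177.176.0.2: bits 101100011011 walk d0:H0→d1:-→d2:-→d3:-→d4:-→d5:-→d6:-→d7:-→d8:-→d9:-→d10:-→d11:-→d12:H3 -> H3
  lookup 177.184.252.129: bits 1011000110111000111111001000 walk d0:H0→d1:-→d2:-→d3:-→d4:-→d5:-→d6:-→d7:-→d8:-→d9:-→d10:-→d11:-→d12:H3→d13:-→d14:-→d15:-→d16:-→d17:-→d18:-→d19:-→d20:-→d21:-→d22:-→d23:-→d24:H3→d25:-→d26:-→d27:-→d28:H1 -> H1
  lookup 8.126.240.86: bits 000 walk d0:H0→d1:-→d2:-→d3:- -> H0
  + 176.0.0.0/5 (H4) depth=5
  - 177.184.252.128/28 clear@28
  lookup 20.153.246.6: bits 000101001001100111110110000 walk d0:H0→d1:-→d2:-→d3:-→d4:-→d5:-→d6:-→d7:-→d8:-→d9:-→d10:-→d11:-→d12:-→d13:-→d14:-→d15:-→d16:-→d17:-→d18:-→d19:-→d20:-→d21:-→d22:-→d23:-→d24:-→d25:-→d26:-→d27:H0 -> H0
  + 177.184.0.0/16 (H2) depth=16
  lookup 177.184.15.150: bits 1011000110111000 walk d0:H0→d1:-→d2:-→d3:-→d4:-→d5:H4→d6:-→d7:-→d8:-→d9:-→d10:-→d11:-→d12:H3→d13:-→d14:-→d15:-→d16:H2 -> H2
  lookup 133.37.73.97: bits 10 walk d0:H0→d1:-→d2:- -> H0
  + 20.153.246.20/30 (H0) depth=30
  + 20.153.246.0/23 (H0) depth=23
  lookup 20.153.246.1: bits 000101001001100111110110000 walk d0:H0→d1:-→d2:-→d3:-→d4:-→d5:-→d6:-→d7:-→d8:-→d9:-→d10:-→d11:-→d12:-→d13:-→d14:-→d15:-→d16:-→d17:-→d18:-→d19:-→d20:-→d21:-→d22:-→d23:H0→d24:-→d25:-→d26:-→d27:H0 -> H0
  lookup 237.10.185.1: bits 1 walk d0:H0→d1:- -> H0
  + 20.152.0.0/15 (H2) depth=15
  + 0.0.0.0/0 (H4) depth=0
  lookup 20.153.246.21: bits 000101001001100111110110000101 walk d0:H4→d1:-→d2:-→d3:-→d4:-→d5:-→d6:-→d7:-→d8:-→d9:-→d10:-→d11:-→d12:-→d13:-→d14:-→d15:H2→d16:-→d17:-→d18:-→d19:-→d20:-→d21:-→d22:-→d23:H0→d24:-→d25:-→d26:-→d27:H0→d28:-→d29:-→d30:H0 -> H0
  lookup 177.184.0.27: bits 1011000110111000 walk d0:H4→d1:-→d2:-→d3:-→d4:-→d5:H4→d6:-→d7:-→d8:-→d9:-→d10:-→d11:-→d12:H3→d13:-→d14:-→d15:-→d16:H2 -> H2

== LOOKUPS ==
["H3","H0","H3","H1","H0","H0","H2","H0","H0","H0","H0","H2"]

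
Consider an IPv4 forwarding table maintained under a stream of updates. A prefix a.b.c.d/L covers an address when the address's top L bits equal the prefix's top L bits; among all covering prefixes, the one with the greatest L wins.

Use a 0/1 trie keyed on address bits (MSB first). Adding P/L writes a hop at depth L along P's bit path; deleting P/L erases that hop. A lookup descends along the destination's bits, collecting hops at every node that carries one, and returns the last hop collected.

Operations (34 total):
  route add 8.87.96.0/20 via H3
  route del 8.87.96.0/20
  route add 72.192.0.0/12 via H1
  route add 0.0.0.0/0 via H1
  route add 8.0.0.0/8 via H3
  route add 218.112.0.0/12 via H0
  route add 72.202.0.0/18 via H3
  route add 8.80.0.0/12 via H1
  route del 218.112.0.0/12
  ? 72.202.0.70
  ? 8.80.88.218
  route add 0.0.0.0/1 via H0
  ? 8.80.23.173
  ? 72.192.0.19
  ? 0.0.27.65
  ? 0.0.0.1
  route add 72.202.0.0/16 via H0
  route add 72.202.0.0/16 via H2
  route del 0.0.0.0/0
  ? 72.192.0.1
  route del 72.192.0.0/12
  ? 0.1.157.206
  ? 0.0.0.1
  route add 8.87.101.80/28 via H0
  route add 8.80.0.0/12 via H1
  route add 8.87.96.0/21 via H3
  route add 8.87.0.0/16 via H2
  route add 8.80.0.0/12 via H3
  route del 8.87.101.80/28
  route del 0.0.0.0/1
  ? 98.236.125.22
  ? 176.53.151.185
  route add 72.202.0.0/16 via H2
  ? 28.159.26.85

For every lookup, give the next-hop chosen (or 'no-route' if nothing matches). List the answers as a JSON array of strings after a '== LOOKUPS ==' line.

Trace:
  + 8.87.96.0/20 (H3) depth=20
  del 8.87.96.0/20 (clear depth 20)
  + 72.192.0.0/12 (H1) depth=12
  + 0.0.0.0/0 (H1) depth=0
  + 8.0.0.0/8 (H3) depth=8
  + 218.112.0.0/12 (H0) depth=12
  + 72.202.0.0/18 (H3) depth=18
  + 8.80.0.0/12 (H1) depth=12
  del 218.112.0.0/12 (clear depth 12)
  ? 72.202.0.70  path d0:H1→d1:-→d2:-→d3:-→d4:-→d5:-→d6:-→d7:-→d8:-→d9:-→d10:-→d11:-→d12:H1→d13:-→d14:-→d15:-→d16:-→d17:-→d18:H3  best=H3
  ? 8.80.88.218  path d0:H1→d1:-→d2:-→d3:-→d4:-→d5:-→d6:-→d7:-→d8:H3→d9:-→d10:-→d11:-→d12:H1→d13:-  best=H1
  + 0.0.0.0/1 (H0) depth=1
  ? 8.80.23.173  path d0:H1→d1:H0→d2:-→d3:-→d4:-→d5:-→d6:-→d7:-→d8:H3→d9:-→d10:-→d11:-→d12:H1→d13:-  best=H1
  ? 72.192.0.19  path d0:H1→d1:H0→d2:-→d3:-→d4:-→d5:-→d6:-→d7:-→d8:-→d9:-→d10:-→d11:-→d12:H1  best=H1
  ? 0.0.27.65  path d0:H1→d1:H0→d2:-→d3:-→d4:-  best=H0
  ? 0.0.0.1  path d0:H1→d1:H0→d2:-→d3:-→d4:-  best=H0
  + 72.202.0.0/16 (H0) depth=16
  + 72.202.0.0/16 (H2) depth=16
  del 0.0.0.0/0 (clear depth 0)
  ? 72.192.0.1  path d0:-→d1:H0→d2:-→d3:-→d4:-→d5:-→d6:-→d7:-→d8:-→d9:-→d10:-→d11:-→d12:H1  best=H1
  del 72.192.0.0/12 (clear depth 12)
  ? 0.1.157.206  path d0:-→d1:H0→d2:-→d3:-→d4:-  best=H0
  ? 0.0.0.1  path d0:-→d1:H0→d2:-→d3:-→d4:-  best=H0
  + 8.87.101.80/28 (H0) depth=28
  + 8.80.0.0/12 (H1) depth=12
  + 8.87.96.0/21 (H3) depth=21
  + 8.87.0.0/16 (H2) depth=16
  + 8.80.0.0/12 (H3) depth=12
  del 8.87.101.80/28 (clear depth 28)
  del 0.0.0.0/1 (clear depth 1)
  ? 98.236.125.22  path d0:-→d1:-→d2:-  best=no-route
  ? 176.53.151.185  path d0:-→d1:-  best=no-route
  + 72.202.0.0/16 (H2) depth=16
  ? 28.159.26.85  path d0:-→d1:-→d2:-→d3:-  best=no-route

== LOOKUPS ==
["H3","H1","H1","H1","H0","H0","H1","H0","H0","no-route","no-route","no-route"]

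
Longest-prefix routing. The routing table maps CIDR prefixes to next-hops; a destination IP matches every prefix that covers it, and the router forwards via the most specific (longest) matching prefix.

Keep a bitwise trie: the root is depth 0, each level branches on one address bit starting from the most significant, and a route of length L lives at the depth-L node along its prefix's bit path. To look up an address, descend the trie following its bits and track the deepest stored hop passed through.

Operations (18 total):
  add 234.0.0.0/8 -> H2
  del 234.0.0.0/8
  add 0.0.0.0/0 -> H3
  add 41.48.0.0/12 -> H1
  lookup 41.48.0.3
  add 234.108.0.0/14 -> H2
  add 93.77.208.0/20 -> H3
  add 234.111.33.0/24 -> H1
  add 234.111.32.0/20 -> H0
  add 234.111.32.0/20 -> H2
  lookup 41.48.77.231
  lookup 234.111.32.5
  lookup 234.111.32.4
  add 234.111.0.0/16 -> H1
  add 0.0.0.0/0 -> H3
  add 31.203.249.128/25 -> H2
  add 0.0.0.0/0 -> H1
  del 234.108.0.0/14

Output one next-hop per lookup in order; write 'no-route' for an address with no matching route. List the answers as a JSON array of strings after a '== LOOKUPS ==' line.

Trace:
  + 234.0.0.0/8 (H2) depth=8
  del 234.0.0.0/8 (clear depth 8)
  + 0.0.0.0/0 (H3) depth=0
  + 41.48.0.0/12 (H1) depth=12
  ? 41.48.0.3  path d0:H3→d1:-→d2:-→d3:-→d4:-→d5:-→d6:-→d7:-→d8:-→d9:-→d10:-→d11:-→d12:H1  best=H1
  + 234.108.0.0/14 (H2) depth=14
  + 93.77.208.0/20 (H3) depth=20
  + 234.111.33.0/24 (H1) depth=24
  + 234.111.32.0/20 (H0) depth=20
  + 234.111.32.0/20 (H2) depth=20
  ? 41.48.77.231  path d0:H3→d1:-→d2:-→d3:-→d4:-→d5:-→d6:-→d7:-→d8:-→d9:-→d10:-→d11:-→d12:H1  best=H1
  ? 234.111.32.5  path d0:H3→d1:-→d2:-→d3:-→d4:-→d5:-→d6:-→d7:-→d8:-→d9:-→d10:-→d11:-→d12:-→d13:-→d14:H2→d15:-→d16:-→d17:-→d18:-→d19:-→d20:H2→d21:-→d22:-→d23:-  best=H2
  ? 234.111.32.4  path d0:H3→d1:-→d2:-→d3:-→d4:-→d5:-→d6:-→d7:-→d8:-→d9:-→d10:-→d11:-→d12:-→d13:-→d14:H2→d15:-→d16:-→d17:-→d18:-→d19:-→d20:H2→d21:-→d22:-→d23:-  best=H2
  + 234.111.0.0/16 (H1) depth=16
  + 0.0.0.0/0 (H3) depth=0
  + 31.203.249.128/25 (H2) depth=25
  + 0.0.0.0/0 (H1) depth=0
  del 234.108.0.0/14 (clear depth 14)

== LOOKUPS ==
["H1","H1","H2","H2"]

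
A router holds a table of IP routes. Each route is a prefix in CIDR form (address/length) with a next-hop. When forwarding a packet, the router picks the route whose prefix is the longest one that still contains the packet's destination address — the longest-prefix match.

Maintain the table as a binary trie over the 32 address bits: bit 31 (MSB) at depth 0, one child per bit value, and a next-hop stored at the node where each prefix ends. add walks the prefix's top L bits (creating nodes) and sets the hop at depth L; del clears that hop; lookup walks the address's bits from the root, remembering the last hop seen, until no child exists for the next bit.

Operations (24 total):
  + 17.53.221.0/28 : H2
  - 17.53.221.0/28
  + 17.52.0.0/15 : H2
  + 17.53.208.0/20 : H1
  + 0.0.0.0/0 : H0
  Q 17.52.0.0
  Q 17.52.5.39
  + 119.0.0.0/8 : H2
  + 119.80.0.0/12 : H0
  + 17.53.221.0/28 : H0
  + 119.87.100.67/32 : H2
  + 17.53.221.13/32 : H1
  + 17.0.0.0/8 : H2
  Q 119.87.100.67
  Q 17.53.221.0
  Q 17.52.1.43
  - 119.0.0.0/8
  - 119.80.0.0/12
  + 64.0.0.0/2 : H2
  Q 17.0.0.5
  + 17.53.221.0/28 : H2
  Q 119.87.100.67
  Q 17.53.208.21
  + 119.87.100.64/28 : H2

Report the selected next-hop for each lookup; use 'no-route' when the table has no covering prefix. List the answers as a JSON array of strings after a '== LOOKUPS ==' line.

Process each operation:
  add 17.53.221.0/28 -> H2 at depth 28
  del 17.53.221.0/28 (clear depth 28)
  add 17.52.0.0/15 -> H2 at depth 15
  add 17.53.208.0/20 -> H1 at depth 20
  add 0.0.0.0/0 -> H0 at depth 0
  ? 17.52.0.0  path d0:H0→d1:-→d2:-→d3:-→d4:-→d5:-→d6:-→d7:-→d8:-→d9:-→d10:-→d11:-→d12:-→d13:-→d14:-→d15:H2  best=H2
  ? 17.52.5.39  path d0:H0→d1:-→d2:-→d3:-→d4:-→d5:-→d6:-→d7:-→d8:-→d9:-→d10:-→d11:-→d12:-→d13:-→d14:-→d15:H2  best=H2
  add 119.0.0.0/8 -> H2 at depth 8
  add 119.80.0.0/12 -> H0 at depth 12
  add 17.53.221.0/28 -> H0 at depth 28
  add 119.87.100.67/32 -> H2 at depth 32
  add 17.53.221.13/32 -> H1 at depth 32
  add 17.0.0.0/8 -> H2 at depth 8
  ? 119.87.100.67  path d0:H0→d1:-→d2:-→d3:-→d4:-→d5:-→d6:-→d7:-→d8:H2→d9:-→d10:-→d11:-→d12:H0→d13:-→d14:-→d15:-→d16:-→d17:-→d18:-→d19:-→d20:-→d21:-→d22:-→d23:-→d24:-→d25:-→d26:-→d27:-→d28:-→d29:-→d30:-→d31:-→d32:H2  best=H2
  ? 17.53.221.0  path d0:H0→d1:-→d2:-→d3:-→d4:-→d5:-→d6:-→d7:-→d8:H2→d9:-→d10:-→d11:-→d12:-→d13:-→d14:-→d15:H2→d16:-→d17:-→d18:-→d19:-→d20:H1→d21:-→d22:-→d23:-→d24:-→d25:-→d26:-→d27:-→d28:H0  best=H0
  ? 17.52.1.43  path d0:H0→d1:-→d2:-→d3:-→d4:-→d5:-→d6:-→d7:-→d8:H2→d9:-→d10:-→d11:-→d12:-→d13:-→d14:-→d15:H2  best=H2
  del 119.0.0.0/8 (clear depth 8)
  del 119.80.0.0/12 (clear depth 12)
  add 64.0.0.0/2 -> H2 at depth 2
  ? 17.0.0.5  path d0:H0→d1:-→d2:-→d3:-→d4:-→d5:-→d6:-→d7:-→d8:H2→d9:-→d10:-  best=H2
  add 17.53.221.0/28 -> H2 at depth 28
  ? 119.87.100.67  path d0:H0→d1:-→d2:H2→d3:-→d4:-→d5:-→d6:-→d7:-→d8:-→d9:-→d10:-→d11:-→d12:-→d13:-→d14:-→d15:-→d16:-→d17:-→d18:-→d19:-→d20:-→d21:-→d22:-→d23:-→d24:-→d25:-→d26:-→d27:-→d28:-→d29:-→d30:-→d31:-→d32:H2  best=H2
  ? 17.53.208.21  path d0:H0→d1:-→d2:-→d3:-→d4:-→d5:-→d6:-→d7:-→d8:H2→d9:-→d10:-→d11:-→d12:-→d13:-→d14:-→d15:H2→d16:-→d17:-→d18:-→d19:-→d20:H1  best=H1
  add 119.87.100.64/28 -> H2 at depth 28

== LOOKUPS ==
["H2","H2","H2","H0","H2","H2","H2","H1"]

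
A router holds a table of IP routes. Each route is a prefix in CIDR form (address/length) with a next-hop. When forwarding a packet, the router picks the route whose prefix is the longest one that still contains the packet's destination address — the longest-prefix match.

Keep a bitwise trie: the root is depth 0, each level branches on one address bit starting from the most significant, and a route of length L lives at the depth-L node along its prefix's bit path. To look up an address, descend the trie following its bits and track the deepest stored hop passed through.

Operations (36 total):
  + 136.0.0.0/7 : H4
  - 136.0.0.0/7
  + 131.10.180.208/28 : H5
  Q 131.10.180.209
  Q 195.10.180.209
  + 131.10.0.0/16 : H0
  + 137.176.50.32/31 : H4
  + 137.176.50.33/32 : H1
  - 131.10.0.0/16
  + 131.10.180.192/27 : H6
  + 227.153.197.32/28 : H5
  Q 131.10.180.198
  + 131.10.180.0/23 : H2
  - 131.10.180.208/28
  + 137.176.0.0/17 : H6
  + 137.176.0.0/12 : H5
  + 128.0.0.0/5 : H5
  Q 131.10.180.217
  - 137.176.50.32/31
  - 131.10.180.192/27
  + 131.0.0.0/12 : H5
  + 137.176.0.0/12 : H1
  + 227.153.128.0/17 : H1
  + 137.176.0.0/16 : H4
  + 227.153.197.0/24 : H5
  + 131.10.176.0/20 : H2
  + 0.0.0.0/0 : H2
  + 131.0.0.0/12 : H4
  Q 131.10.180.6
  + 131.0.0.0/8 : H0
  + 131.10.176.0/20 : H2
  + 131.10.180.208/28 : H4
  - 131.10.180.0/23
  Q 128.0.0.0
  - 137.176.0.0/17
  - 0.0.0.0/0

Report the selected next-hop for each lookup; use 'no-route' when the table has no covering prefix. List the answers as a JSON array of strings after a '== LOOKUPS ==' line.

Trace:
  + 136.0.0.0/7 (H4) depth=7
  del 136.0.0.0/7 (clear depth 7)
  + 131.10.180.208/28 (H5) depth=28
  Q 131.10.180.209: descend 1000001100001010101101001101 ; hops seen [H5] ; pick H5
  Q 195.10.180.209: descend 1 ; hops seen [∅] ; pick no-route
  + 131.10.0.0/16 (H0) depth=16
  + 137.176.50.32/31 (H4) depth=31
  + 137.176.50.33/32 (H1) depth=32
  del 131.10.0.0/16 (clear depth 16)
  + 131.10.180.192/27 (H6) depth=27
  + 227.153.197.32/28 (H5) depth=28
  Q 131.10.180.198: descend 100000110000101010110100110 ; hops seen [H6] ; pick H6
  + 131.10.180.0/23 (H2) depth=23
  del 131.10.180.208/28 (clear depth 28)
  + 137.176.0.0/17 (H6) depth=17
  + 137.176.0.0/12 (H5) depth=12
  + 128.0.0.0/5 (H5) depth=5
  Q 131.10.180.217: descend 1000001100001010101101001101 ; hops seen [H5,H2,H6] ; pick H6
  del 137.176.50.32/31 (clear depth 31)
  del 131.10.180.192/27 (clear depth 27)
  + 131.0.0.0/12 (H5) depth=12
  + 137.176.0.0/12 (H1) depth=12
  + 227.153.128.0/17 (H1) depth=17
  + 137.176.0.0/16 (H4) depth=16
  + 227.153.197.0/24 (H5) depth=24
  + 131.10.176.0/20 (H2) depth=20
  + 0.0.0.0/0 (H2) depth=0
  + 131.0.0.0/12 (H4) depth=12
  Q 131.10.180.6: descend 100000110000101010110100 ; hops seen [H2,H5,H4,H2,H2] ; pick H2
  + 131.0.0.0/8 (H0) depth=8
  + 131.10.176.0/20 (H2) depth=20
  + 131.10.180.208/28 (H4) depth=28
  del 131.10.180.0/23 (clear depth 23)
  Q 128.0.0.0: descend 100000 ; hops seen [H2,H5] ; pick H5
  del 137.176.0.0/17 (clear depth 17)
  del 0.0.0.0/0 (clear depth 0)

== LOOKUPS ==
["H5","no-route","H6","H6","H2","H5"]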